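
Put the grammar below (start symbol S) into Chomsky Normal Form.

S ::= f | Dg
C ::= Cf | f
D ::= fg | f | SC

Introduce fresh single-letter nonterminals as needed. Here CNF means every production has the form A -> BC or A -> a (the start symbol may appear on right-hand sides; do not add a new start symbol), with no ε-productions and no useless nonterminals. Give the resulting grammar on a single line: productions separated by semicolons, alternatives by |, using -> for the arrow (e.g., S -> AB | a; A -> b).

S -> f | DB; A -> f; B -> g; C -> f | CA; D -> f | AB | SC

No ε-productions.
No unit productions to eliminate.
TERM: introduce A -> f, B -> g and substitute in every rule of length ≥2.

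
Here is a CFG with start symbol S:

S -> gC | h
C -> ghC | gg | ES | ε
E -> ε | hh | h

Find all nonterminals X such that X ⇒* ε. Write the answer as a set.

{C, E}

Directly nullable (have an ε-rule): {C, E}.
Not nullable: S — each has a terminal in every rule's right-hand side or depends on a non-nullable symbol.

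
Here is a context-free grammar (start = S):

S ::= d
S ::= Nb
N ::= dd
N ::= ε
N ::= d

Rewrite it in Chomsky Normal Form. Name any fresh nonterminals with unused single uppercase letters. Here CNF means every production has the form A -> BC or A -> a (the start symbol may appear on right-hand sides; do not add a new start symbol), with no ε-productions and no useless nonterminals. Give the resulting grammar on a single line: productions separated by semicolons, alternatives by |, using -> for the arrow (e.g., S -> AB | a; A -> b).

Nullable: {N}; after ε-elimination: S -> b | d | Nb; N -> d | dd.
No unit productions to eliminate.
TERM: introduce B -> b, A -> d and substitute in every rule of length ≥2.

S -> b | d | NB; A -> d; B -> b; N -> d | AA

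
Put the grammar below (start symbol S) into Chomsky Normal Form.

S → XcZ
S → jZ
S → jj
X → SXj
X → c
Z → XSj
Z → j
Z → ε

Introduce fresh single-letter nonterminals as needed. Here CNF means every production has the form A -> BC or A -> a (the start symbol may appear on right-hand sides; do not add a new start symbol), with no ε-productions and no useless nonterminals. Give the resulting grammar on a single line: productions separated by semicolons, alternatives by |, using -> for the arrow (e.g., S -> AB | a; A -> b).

Nullable: {Z}; after ε-elimination: S -> j | Xc | jZ | jj | XcZ; X -> c | SXj; Z -> j | XSj.
No unit productions to eliminate.
TERM: introduce A -> c, B -> j and substitute in every rule of length ≥2.
BIN: S -> XAZ becomes S -> XC, C -> AZ; X -> SXB becomes X -> SD, D -> XB; Z -> XSB becomes Z -> XE, E -> SB.

S -> j | BB | BZ | XA | XC; A -> c; B -> j; C -> AZ; D -> XB; E -> SB; X -> c | SD; Z -> j | XE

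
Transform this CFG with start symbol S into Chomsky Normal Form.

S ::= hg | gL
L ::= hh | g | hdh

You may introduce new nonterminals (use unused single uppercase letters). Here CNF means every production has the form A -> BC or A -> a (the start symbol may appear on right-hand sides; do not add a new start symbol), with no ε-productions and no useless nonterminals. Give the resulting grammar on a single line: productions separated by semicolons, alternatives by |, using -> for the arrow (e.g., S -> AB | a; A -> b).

No ε-productions.
No unit productions to eliminate.
TERM: introduce B -> d, C -> g, A -> h and substitute in every rule of length ≥2.
BIN: L -> ABA becomes L -> AD, D -> BA.

S -> AC | CL; A -> h; B -> d; C -> g; D -> BA; L -> g | AA | AD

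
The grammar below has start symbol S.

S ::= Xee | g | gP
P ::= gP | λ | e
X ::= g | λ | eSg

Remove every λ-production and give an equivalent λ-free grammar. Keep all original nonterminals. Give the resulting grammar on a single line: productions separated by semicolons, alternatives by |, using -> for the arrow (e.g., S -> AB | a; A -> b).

Nullable set: {P, X}.
S -> Xee: X nullable, giving Xee | ee.
S -> gP: P nullable, giving g | gP.
Drop P -> λ.
P -> gP: P nullable, giving g | gP.
Drop X -> λ.
Unchanged (no nullable symbols): S -> g; P -> e; X -> eSg; X -> g.

S -> g | ee | gP | Xee; P -> e | g | gP; X -> g | eSg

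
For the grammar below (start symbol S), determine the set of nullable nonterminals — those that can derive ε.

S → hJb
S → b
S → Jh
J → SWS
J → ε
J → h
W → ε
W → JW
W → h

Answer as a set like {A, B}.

Directly nullable (have an ε-rule): {J, W}.
Not nullable: S — each has a terminal in every rule's right-hand side or depends on a non-nullable symbol.

{J, W}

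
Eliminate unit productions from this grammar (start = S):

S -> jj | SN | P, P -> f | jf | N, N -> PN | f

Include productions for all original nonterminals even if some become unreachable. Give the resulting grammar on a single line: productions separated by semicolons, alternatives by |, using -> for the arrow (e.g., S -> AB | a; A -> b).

S -> f | PN | SN | jf | jj; N -> f | PN; P -> f | PN | jf

Unit productions: P->N, S->P.
Unit pairs (A ⇒* B via units): (P,N), (S,N), (S,P).
S: inherits non-unit rules of {N, P, S} → PN | SN | f | jf | jj.
N: inherits non-unit rules of {N} → PN | f.
P: inherits non-unit rules of {N, P} → PN | f | jf.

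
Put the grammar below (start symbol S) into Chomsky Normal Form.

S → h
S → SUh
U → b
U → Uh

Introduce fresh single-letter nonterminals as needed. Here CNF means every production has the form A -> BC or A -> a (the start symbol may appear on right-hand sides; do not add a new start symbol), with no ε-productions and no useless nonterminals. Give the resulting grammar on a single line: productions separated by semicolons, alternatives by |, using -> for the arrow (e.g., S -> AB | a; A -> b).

S -> h | SB; A -> h; B -> UA; U -> b | UA

No ε-productions.
No unit productions to eliminate.
TERM: introduce A -> h and substitute in every rule of length ≥2.
BIN: S -> SUA becomes S -> SB, B -> UA.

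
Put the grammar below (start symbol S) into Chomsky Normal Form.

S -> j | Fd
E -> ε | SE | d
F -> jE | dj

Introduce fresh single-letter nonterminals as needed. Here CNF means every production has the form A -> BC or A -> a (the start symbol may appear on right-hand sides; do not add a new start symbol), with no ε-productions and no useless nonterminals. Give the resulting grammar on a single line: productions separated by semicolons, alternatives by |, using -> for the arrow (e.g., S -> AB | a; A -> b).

S -> j | FA; A -> d; B -> j; E -> d | j | FA | SE; F -> j | AB | BE

Nullable: {E}; after ε-elimination: S -> j | Fd; E -> S | d | SE; F -> j | dj | jE.
After unit-elimination: S -> j | Fd; E -> d | j | Fd | SE; F -> j | dj | jE.
TERM: introduce A -> d, B -> j and substitute in every rule of length ≥2.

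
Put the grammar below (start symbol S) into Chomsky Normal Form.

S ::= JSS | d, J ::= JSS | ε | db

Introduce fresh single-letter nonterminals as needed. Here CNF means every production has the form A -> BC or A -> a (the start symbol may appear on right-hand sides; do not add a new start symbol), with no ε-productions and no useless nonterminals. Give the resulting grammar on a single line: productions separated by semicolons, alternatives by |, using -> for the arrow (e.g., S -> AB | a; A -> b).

S -> d | JD | SS; A -> d; B -> b; C -> SS; D -> SS; J -> AB | JC | SS

Nullable: {J}; after ε-elimination: S -> d | SS | JSS; J -> SS | db | JSS.
No unit productions to eliminate.
TERM: introduce B -> b, A -> d and substitute in every rule of length ≥2.
BIN: J -> JSS becomes J -> JC, C -> SS; S -> JSS becomes S -> JD, D -> SS.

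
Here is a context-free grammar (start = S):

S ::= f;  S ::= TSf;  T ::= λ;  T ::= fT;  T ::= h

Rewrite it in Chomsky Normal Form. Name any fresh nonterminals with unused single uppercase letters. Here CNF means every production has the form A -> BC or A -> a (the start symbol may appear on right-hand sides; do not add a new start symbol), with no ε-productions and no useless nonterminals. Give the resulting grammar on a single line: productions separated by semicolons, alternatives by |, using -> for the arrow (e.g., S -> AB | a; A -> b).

S -> f | SA | TB; A -> f; B -> SA; T -> f | h | AT

Nullable: {T}; after ε-elimination: S -> f | Sf | TSf; T -> f | h | fT.
No unit productions to eliminate.
TERM: introduce A -> f and substitute in every rule of length ≥2.
BIN: S -> TSA becomes S -> TB, B -> SA.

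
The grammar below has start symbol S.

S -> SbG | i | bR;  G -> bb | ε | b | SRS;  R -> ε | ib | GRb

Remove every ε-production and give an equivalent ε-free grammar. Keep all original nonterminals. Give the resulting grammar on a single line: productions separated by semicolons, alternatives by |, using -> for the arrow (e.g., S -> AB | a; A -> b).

Nullable set: {G, R}.
S -> SbG: G nullable, giving Sb | SbG.
S -> bR: R nullable, giving b | bR.
Drop G -> ε.
G -> SRS: R nullable, giving SRS | SS.
Drop R -> ε.
R -> GRb: G, R nullable, giving GRb | Gb | Rb | b.
Unchanged (no nullable symbols): S -> i; G -> b; G -> bb; R -> ib.

S -> b | i | Sb | bR | SbG; G -> b | SS | bb | SRS; R -> b | Gb | Rb | ib | GRb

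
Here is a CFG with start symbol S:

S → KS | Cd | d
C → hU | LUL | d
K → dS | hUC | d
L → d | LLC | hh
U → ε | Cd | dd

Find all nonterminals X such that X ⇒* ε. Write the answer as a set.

Directly nullable (have an ε-rule): {U}.
Not nullable: C, K, L, S — each has a terminal in every rule's right-hand side or depends on a non-nullable symbol.

{U}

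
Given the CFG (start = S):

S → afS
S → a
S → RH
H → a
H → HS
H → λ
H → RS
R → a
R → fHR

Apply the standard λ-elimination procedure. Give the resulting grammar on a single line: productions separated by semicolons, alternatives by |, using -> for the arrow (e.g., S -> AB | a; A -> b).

Nullable set: {H}.
S -> RH: H nullable, giving R | RH.
Drop H -> λ.
H -> HS: H nullable, giving HS | S.
R -> fHR: H nullable, giving fHR | fR.
Unchanged (no nullable symbols): S -> a; S -> afS; H -> RS; H -> a; R -> a.

S -> R | a | RH | afS; H -> S | a | HS | RS; R -> a | fR | fHR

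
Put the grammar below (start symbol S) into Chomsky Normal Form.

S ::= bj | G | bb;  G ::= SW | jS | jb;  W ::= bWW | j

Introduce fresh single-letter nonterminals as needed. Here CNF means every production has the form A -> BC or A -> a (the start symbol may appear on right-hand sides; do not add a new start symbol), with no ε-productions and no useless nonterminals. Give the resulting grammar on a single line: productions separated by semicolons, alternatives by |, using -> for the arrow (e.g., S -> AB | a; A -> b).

S -> AB | AS | BA | BB | SW; A -> j; B -> b; C -> WW; W -> j | BC

No ε-productions.
After unit-elimination: S -> SW | bb | bj | jS | jb; G -> SW | jS | jb; W -> j | bWW.
TERM: introduce B -> b, A -> j and substitute in every rule of length ≥2.
BIN: W -> BWW becomes W -> BC, C -> WW.
Drop unreachable/unproductive: G.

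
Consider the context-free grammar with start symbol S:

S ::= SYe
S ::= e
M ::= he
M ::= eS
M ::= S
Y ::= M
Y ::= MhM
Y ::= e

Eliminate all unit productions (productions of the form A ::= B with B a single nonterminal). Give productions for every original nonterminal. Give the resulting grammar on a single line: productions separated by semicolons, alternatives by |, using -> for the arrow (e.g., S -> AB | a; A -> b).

Unit productions: M->S, Y->M.
Unit pairs (A ⇒* B via units): (M,S), (Y,M), (Y,S).
S: inherits non-unit rules of {S} → SYe | e.
M: inherits non-unit rules of {M, S} → SYe | e | eS | he.
Y: inherits non-unit rules of {M, S, Y} → MhM | SYe | e | eS | he.

S -> e | SYe; M -> e | eS | he | SYe; Y -> e | eS | he | MhM | SYe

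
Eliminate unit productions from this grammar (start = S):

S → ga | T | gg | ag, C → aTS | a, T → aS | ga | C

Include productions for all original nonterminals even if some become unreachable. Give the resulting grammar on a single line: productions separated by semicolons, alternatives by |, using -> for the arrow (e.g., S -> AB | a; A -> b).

Unit productions: S->T, T->C.
Unit pairs (A ⇒* B via units): (S,C), (S,T), (T,C).
S: inherits non-unit rules of {C, S, T} → a | aS | aTS | ag | ga | gg.
C: inherits non-unit rules of {C} → a | aTS.
T: inherits non-unit rules of {C, T} → a | aS | aTS | ga.

S -> a | aS | ag | ga | gg | aTS; C -> a | aTS; T -> a | aS | ga | aTS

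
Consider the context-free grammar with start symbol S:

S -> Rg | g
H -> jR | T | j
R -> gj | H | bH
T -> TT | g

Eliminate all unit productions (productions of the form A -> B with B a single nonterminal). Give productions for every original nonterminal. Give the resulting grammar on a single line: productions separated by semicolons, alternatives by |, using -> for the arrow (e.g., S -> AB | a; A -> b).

S -> g | Rg; H -> g | j | TT | jR; R -> g | j | TT | bH | gj | jR; T -> g | TT

Unit productions: H->T, R->H.
Unit pairs (A ⇒* B via units): (H,T), (R,H), (R,T).
S: inherits non-unit rules of {S} → Rg | g.
H: inherits non-unit rules of {H, T} → TT | g | j | jR.
R: inherits non-unit rules of {H, R, T} → TT | bH | g | gj | j | jR.
T: inherits non-unit rules of {T} → TT | g.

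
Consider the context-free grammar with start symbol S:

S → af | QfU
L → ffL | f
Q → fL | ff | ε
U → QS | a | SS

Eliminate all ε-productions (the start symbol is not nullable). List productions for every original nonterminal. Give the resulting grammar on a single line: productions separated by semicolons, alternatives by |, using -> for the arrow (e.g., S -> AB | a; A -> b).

S -> af | fU | QfU; L -> f | ffL; Q -> fL | ff; U -> S | a | QS | SS

Nullable set: {Q}.
S -> QfU: Q nullable, giving QfU | fU.
Drop Q -> ε.
U -> QS: Q nullable, giving QS | S.
Unchanged (no nullable symbols): S -> af; L -> f; L -> ffL; Q -> fL; Q -> ff; U -> SS; U -> a.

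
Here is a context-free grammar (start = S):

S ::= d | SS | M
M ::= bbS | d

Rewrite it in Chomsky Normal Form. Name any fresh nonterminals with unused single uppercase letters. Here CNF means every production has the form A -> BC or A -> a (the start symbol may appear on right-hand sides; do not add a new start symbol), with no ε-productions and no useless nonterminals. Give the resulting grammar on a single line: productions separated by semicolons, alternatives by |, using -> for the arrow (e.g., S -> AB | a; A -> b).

S -> d | AC | SS; A -> b; C -> AS

No ε-productions.
After unit-elimination: S -> d | SS | bbS; M -> d | bbS.
TERM: introduce A -> b and substitute in every rule of length ≥2.
BIN: M -> AAS becomes M -> AB, B -> AS; S -> AAS becomes S -> AC, C -> AS.
Drop unreachable/unproductive: M.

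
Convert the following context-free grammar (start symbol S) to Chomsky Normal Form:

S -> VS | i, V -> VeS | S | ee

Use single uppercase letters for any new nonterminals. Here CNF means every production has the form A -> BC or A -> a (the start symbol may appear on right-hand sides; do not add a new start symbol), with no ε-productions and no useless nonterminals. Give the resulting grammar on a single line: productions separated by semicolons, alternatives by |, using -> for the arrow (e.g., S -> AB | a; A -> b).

S -> i | VS; A -> e; B -> AS; V -> i | AA | VB | VS

No ε-productions.
After unit-elimination: S -> i | VS; V -> i | VS | ee | VeS.
TERM: introduce A -> e and substitute in every rule of length ≥2.
BIN: V -> VAS becomes V -> VB, B -> AS.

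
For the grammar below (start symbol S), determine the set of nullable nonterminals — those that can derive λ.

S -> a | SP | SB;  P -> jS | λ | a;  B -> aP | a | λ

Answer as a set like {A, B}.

Directly nullable (have an ε-rule): {B, P}.
Not nullable: S — each has a terminal in every rule's right-hand side or depends on a non-nullable symbol.

{B, P}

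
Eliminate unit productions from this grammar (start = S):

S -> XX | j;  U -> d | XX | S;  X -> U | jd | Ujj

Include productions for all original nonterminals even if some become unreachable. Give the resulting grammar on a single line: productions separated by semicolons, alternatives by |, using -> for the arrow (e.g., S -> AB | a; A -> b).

Unit productions: U->S, X->U.
Unit pairs (A ⇒* B via units): (U,S), (X,S), (X,U).
S: inherits non-unit rules of {S} → XX | j.
U: inherits non-unit rules of {S, U} → XX | d | j.
X: inherits non-unit rules of {S, U, X} → Ujj | XX | d | j | jd.

S -> j | XX; U -> d | j | XX; X -> d | j | XX | jd | Ujj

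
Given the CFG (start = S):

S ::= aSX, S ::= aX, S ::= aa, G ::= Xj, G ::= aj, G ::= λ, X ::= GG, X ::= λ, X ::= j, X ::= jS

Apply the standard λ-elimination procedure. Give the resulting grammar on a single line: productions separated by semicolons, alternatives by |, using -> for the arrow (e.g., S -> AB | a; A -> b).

Nullable set: {G, X}.
S -> aSX: X nullable, giving aS | aSX.
S -> aX: X nullable, giving a | aX.
Drop G -> λ.
G -> Xj: X nullable, giving Xj | j.
Drop X -> λ.
X -> GG: G, G nullable, giving G | GG.
Unchanged (no nullable symbols): S -> aa; G -> aj; X -> j; X -> jS.

S -> a | aS | aX | aa | aSX; G -> j | Xj | aj; X -> G | j | GG | jS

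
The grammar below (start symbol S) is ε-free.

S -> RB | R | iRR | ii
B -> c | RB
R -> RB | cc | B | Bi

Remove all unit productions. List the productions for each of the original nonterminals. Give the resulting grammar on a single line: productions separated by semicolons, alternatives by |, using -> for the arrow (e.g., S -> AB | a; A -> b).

S -> c | Bi | RB | cc | ii | iRR; B -> c | RB; R -> c | Bi | RB | cc

Unit productions: R->B, S->R.
Unit pairs (A ⇒* B via units): (R,B), (S,B), (S,R).
S: inherits non-unit rules of {B, R, S} → Bi | RB | c | cc | iRR | ii.
B: inherits non-unit rules of {B} → RB | c.
R: inherits non-unit rules of {B, R} → Bi | RB | c | cc.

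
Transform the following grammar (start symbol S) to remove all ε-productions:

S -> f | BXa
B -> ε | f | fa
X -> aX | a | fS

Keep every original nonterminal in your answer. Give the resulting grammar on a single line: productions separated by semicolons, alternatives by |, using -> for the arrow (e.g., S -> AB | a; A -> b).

Nullable set: {B}.
S -> BXa: B nullable, giving BXa | Xa.
Drop B -> ε.
Unchanged (no nullable symbols): S -> f; B -> f; B -> fa; X -> a; X -> aX; X -> fS.

S -> f | Xa | BXa; B -> f | fa; X -> a | aX | fS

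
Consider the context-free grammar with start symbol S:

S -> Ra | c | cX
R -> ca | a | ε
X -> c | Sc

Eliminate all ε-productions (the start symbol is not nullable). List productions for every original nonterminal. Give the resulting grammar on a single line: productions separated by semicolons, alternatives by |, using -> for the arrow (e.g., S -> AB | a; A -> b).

Nullable set: {R}.
S -> Ra: R nullable, giving Ra | a.
Drop R -> ε.
Unchanged (no nullable symbols): S -> c; S -> cX; R -> a; R -> ca; X -> Sc; X -> c.

S -> a | c | Ra | cX; R -> a | ca; X -> c | Sc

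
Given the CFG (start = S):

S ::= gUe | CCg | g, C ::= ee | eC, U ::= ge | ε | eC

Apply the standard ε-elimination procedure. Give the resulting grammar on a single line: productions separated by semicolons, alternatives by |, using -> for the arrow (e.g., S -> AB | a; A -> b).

Nullable set: {U}.
S -> gUe: U nullable, giving gUe | ge.
Drop U -> ε.
Unchanged (no nullable symbols): S -> CCg; S -> g; C -> eC; C -> ee; U -> eC; U -> ge.

S -> g | ge | CCg | gUe; C -> eC | ee; U -> eC | ge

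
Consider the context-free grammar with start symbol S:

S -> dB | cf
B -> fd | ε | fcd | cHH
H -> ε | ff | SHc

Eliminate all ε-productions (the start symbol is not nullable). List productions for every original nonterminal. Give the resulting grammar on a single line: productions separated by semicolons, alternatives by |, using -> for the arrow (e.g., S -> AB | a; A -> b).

S -> d | cf | dB; B -> c | cH | fd | cHH | fcd; H -> Sc | ff | SHc

Nullable set: {B, H}.
S -> dB: B nullable, giving d | dB.
Drop B -> ε.
B -> cHH: H, H nullable, giving c | cH | cHH.
Drop H -> ε.
H -> SHc: H nullable, giving SHc | Sc.
Unchanged (no nullable symbols): S -> cf; B -> fcd; B -> fd; H -> ff.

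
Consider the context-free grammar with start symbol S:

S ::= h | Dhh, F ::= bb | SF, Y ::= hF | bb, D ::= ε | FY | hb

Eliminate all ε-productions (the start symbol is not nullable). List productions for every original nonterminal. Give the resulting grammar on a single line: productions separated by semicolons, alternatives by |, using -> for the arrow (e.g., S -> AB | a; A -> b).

S -> h | hh | Dhh; D -> FY | hb; F -> SF | bb; Y -> bb | hF

Nullable set: {D}.
S -> Dhh: D nullable, giving Dhh | hh.
Drop D -> ε.
Unchanged (no nullable symbols): S -> h; D -> FY; D -> hb; F -> SF; F -> bb; Y -> bb; Y -> hF.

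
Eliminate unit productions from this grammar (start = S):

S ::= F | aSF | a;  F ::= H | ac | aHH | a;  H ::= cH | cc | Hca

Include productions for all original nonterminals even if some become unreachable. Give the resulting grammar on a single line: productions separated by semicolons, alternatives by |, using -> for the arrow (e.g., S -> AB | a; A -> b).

Unit productions: F->H, S->F.
Unit pairs (A ⇒* B via units): (F,H), (S,F), (S,H).
S: inherits non-unit rules of {F, H, S} → Hca | a | aHH | aSF | ac | cH | cc.
F: inherits non-unit rules of {F, H} → Hca | a | aHH | ac | cH | cc.
H: inherits non-unit rules of {H} → Hca | cH | cc.

S -> a | ac | cH | cc | Hca | aHH | aSF; F -> a | ac | cH | cc | Hca | aHH; H -> cH | cc | Hca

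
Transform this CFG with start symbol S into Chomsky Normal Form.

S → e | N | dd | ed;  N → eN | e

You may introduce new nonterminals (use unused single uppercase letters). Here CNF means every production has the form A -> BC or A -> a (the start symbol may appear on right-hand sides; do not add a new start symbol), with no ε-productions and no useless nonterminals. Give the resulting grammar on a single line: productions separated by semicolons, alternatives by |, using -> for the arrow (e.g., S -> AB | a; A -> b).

S -> e | AB | AN | BB; A -> e; B -> d; N -> e | AN

No ε-productions.
After unit-elimination: S -> e | dd | eN | ed; N -> e | eN.
TERM: introduce B -> d, A -> e and substitute in every rule of length ≥2.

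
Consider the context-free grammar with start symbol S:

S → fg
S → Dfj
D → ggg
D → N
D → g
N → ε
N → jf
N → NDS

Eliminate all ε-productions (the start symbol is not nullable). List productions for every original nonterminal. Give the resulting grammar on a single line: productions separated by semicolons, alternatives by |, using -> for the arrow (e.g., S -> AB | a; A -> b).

S -> fg | fj | Dfj; D -> N | g | ggg; N -> S | DS | NS | jf | NDS

Nullable set: {D, N}.
S -> Dfj: D nullable, giving Dfj | fj.
D -> N: N nullable, giving N.
Drop N -> ε.
N -> NDS: N, D nullable, giving DS | NDS | NS | S.
Unchanged (no nullable symbols): S -> fg; D -> g; D -> ggg; N -> jf.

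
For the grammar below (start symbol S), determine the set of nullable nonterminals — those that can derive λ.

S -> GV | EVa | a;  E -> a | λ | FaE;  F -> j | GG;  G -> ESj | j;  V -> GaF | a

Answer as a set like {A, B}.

Directly nullable (have an ε-rule): {E}.
Not nullable: F, G, S, V — each has a terminal in every rule's right-hand side or depends on a non-nullable symbol.

{E}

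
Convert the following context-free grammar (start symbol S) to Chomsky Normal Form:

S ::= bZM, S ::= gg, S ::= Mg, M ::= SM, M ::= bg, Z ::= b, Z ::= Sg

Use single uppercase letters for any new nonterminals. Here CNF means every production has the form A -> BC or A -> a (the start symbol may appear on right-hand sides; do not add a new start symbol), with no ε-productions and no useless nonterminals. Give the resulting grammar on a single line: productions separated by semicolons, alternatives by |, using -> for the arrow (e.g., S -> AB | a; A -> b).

No ε-productions.
No unit productions to eliminate.
TERM: introduce A -> b, B -> g and substitute in every rule of length ≥2.
BIN: S -> AZM becomes S -> AC, C -> ZM.

S -> AC | BB | MB; A -> b; B -> g; C -> ZM; M -> AB | SM; Z -> b | SB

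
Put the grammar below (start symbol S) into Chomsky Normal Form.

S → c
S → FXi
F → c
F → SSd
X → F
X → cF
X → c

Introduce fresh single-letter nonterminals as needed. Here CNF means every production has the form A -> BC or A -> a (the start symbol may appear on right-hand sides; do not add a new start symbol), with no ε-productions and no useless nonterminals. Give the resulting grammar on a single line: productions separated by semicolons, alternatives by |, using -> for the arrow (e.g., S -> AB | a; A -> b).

No ε-productions.
After unit-elimination: S -> c | FXi; F -> c | SSd; X -> c | cF | SSd.
TERM: introduce C -> c, A -> d, B -> i and substitute in every rule of length ≥2.
BIN: F -> SSA becomes F -> SD, D -> SA; S -> FXB becomes S -> FE, E -> XB; X -> SSA becomes X -> SG, G -> SA.

S -> c | FE; A -> d; B -> i; C -> c; D -> SA; E -> XB; F -> c | SD; G -> SA; X -> c | CF | SG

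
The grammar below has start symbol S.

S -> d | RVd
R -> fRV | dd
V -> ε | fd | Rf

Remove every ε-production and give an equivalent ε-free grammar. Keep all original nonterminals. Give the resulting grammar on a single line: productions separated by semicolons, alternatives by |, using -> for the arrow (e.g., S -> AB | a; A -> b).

Nullable set: {V}.
S -> RVd: V nullable, giving RVd | Rd.
R -> fRV: V nullable, giving fR | fRV.
Drop V -> ε.
Unchanged (no nullable symbols): S -> d; R -> dd; V -> Rf; V -> fd.

S -> d | Rd | RVd; R -> dd | fR | fRV; V -> Rf | fd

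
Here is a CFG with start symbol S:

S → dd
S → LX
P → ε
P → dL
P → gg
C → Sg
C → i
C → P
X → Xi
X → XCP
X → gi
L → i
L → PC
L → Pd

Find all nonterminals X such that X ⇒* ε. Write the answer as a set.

Directly nullable (have an ε-rule): {P}.
C is nullable via C -> P (every symbol on the right is already known nullable).
L is nullable via L -> PC (every symbol on the right is already known nullable).
Not nullable: S, X — each has a terminal in every rule's right-hand side or depends on a non-nullable symbol.

{C, L, P}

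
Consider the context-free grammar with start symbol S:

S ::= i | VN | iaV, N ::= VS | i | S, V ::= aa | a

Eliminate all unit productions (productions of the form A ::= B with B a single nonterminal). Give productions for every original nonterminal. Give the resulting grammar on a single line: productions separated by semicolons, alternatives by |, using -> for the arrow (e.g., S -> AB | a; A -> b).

S -> i | VN | iaV; N -> i | VN | VS | iaV; V -> a | aa

Unit productions: N->S.
Unit pairs (A ⇒* B via units): (N,S).
S: inherits non-unit rules of {S} → VN | i | iaV.
N: inherits non-unit rules of {N, S} → VN | VS | i | iaV.
V: inherits non-unit rules of {V} → a | aa.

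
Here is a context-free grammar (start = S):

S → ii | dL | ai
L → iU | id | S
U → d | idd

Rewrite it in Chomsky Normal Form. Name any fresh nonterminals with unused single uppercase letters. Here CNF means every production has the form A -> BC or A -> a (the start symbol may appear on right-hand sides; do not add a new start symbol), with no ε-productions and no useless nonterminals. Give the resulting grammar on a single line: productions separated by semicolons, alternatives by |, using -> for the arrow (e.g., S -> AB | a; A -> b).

S -> AB | BB | CL; A -> a; B -> i; C -> d; D -> CC; L -> AB | BB | BC | BU | CL; U -> d | BD

No ε-productions.
After unit-elimination: S -> ai | dL | ii; L -> ai | dL | iU | id | ii; U -> d | idd.
TERM: introduce A -> a, C -> d, B -> i and substitute in every rule of length ≥2.
BIN: U -> BCC becomes U -> BD, D -> CC.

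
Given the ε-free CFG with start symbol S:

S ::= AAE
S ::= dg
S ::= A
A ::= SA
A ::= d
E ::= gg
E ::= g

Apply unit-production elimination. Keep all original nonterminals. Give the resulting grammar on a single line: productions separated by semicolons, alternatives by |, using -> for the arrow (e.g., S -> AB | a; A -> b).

S -> d | SA | dg | AAE; A -> d | SA; E -> g | gg

Unit productions: S->A.
Unit pairs (A ⇒* B via units): (S,A).
S: inherits non-unit rules of {A, S} → AAE | SA | d | dg.
A: inherits non-unit rules of {A} → SA | d.
E: inherits non-unit rules of {E} → g | gg.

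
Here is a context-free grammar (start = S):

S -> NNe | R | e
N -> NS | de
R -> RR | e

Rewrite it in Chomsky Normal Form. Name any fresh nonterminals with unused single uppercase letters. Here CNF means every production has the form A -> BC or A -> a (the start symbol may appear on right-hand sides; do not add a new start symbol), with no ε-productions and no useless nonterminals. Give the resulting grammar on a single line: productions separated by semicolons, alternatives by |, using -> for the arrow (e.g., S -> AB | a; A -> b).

S -> e | NC | RR; A -> d; B -> e; C -> NB; N -> AB | NS; R -> e | RR

No ε-productions.
After unit-elimination: S -> e | RR | NNe; N -> NS | de; R -> e | RR.
TERM: introduce A -> d, B -> e and substitute in every rule of length ≥2.
BIN: S -> NNB becomes S -> NC, C -> NB.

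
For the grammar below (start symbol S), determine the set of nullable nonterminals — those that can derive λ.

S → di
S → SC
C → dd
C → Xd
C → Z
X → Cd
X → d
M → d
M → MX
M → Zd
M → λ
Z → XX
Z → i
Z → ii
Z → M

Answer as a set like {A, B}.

{C, M, Z}

Directly nullable (have an ε-rule): {M}.
Z is nullable via Z -> M (every symbol on the right is already known nullable).
C is nullable via C -> Z (every symbol on the right is already known nullable).
Not nullable: S, X — each has a terminal in every rule's right-hand side or depends on a non-nullable symbol.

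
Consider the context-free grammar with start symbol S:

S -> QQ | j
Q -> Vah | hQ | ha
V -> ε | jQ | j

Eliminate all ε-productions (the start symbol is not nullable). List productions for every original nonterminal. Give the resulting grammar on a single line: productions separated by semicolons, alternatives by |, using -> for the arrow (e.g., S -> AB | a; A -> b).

Nullable set: {V}.
Q -> Vah: V nullable, giving Vah | ah.
Drop V -> ε.
Unchanged (no nullable symbols): S -> QQ; S -> j; Q -> hQ; Q -> ha; V -> j; V -> jQ.

S -> j | QQ; Q -> ah | hQ | ha | Vah; V -> j | jQ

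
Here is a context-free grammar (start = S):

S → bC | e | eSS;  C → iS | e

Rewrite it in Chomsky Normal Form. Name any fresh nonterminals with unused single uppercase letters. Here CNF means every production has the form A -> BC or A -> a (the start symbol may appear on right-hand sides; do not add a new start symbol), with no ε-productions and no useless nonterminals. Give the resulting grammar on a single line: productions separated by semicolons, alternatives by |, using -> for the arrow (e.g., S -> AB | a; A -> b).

S -> e | BC | DE; A -> i; B -> b; C -> e | AS; D -> e; E -> SS

No ε-productions.
No unit productions to eliminate.
TERM: introduce B -> b, D -> e, A -> i and substitute in every rule of length ≥2.
BIN: S -> DSS becomes S -> DE, E -> SS.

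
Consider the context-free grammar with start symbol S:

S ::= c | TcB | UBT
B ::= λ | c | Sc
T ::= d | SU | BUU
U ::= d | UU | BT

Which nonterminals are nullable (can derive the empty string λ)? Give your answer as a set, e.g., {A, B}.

{B}

Directly nullable (have an ε-rule): {B}.
Not nullable: S, T, U — each has a terminal in every rule's right-hand side or depends on a non-nullable symbol.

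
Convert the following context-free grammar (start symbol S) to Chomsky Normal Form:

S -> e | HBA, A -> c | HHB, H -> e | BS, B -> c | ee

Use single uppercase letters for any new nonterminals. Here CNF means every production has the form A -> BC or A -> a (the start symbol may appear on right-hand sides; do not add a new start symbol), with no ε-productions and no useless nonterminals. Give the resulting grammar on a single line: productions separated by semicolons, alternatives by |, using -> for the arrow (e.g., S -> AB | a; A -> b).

No ε-productions.
No unit productions to eliminate.
TERM: introduce C -> e and substitute in every rule of length ≥2.
BIN: A -> HHB becomes A -> HD, D -> HB; S -> HBA becomes S -> HE, E -> BA.

S -> e | HE; A -> c | HD; B -> c | CC; C -> e; D -> HB; E -> BA; H -> e | BS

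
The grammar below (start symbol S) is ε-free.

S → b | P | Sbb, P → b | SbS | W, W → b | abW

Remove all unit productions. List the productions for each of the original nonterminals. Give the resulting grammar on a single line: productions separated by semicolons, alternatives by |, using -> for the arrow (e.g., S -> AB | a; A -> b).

S -> b | SbS | Sbb | abW; P -> b | SbS | abW; W -> b | abW

Unit productions: P->W, S->P.
Unit pairs (A ⇒* B via units): (P,W), (S,P), (S,W).
S: inherits non-unit rules of {P, S, W} → SbS | Sbb | abW | b.
P: inherits non-unit rules of {P, W} → SbS | abW | b.
W: inherits non-unit rules of {W} → abW | b.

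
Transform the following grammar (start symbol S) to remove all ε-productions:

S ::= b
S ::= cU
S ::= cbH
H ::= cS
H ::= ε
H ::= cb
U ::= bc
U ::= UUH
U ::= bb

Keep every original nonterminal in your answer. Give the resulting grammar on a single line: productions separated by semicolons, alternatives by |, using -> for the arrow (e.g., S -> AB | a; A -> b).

S -> b | cU | cb | cbH; H -> cS | cb; U -> UU | bb | bc | UUH

Nullable set: {H}.
S -> cbH: H nullable, giving cb | cbH.
Drop H -> ε.
U -> UUH: H nullable, giving UU | UUH.
Unchanged (no nullable symbols): S -> b; S -> cU; H -> cS; H -> cb; U -> bb; U -> bc.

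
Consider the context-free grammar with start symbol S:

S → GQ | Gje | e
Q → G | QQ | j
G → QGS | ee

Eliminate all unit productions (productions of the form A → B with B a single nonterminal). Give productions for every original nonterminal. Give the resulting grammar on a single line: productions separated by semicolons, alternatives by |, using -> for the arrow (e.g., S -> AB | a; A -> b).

Unit productions: Q->G.
Unit pairs (A ⇒* B via units): (Q,G).
S: inherits non-unit rules of {S} → GQ | Gje | e.
G: inherits non-unit rules of {G} → QGS | ee.
Q: inherits non-unit rules of {G, Q} → QGS | QQ | ee | j.

S -> e | GQ | Gje; G -> ee | QGS; Q -> j | QQ | ee | QGS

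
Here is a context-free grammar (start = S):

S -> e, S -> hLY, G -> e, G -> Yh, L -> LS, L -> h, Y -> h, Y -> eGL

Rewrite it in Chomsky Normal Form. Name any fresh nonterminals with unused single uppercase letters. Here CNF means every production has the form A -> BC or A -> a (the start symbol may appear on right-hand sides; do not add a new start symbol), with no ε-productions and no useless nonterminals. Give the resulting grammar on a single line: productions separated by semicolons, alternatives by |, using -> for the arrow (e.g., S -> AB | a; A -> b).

S -> e | AC; A -> h; B -> e; C -> LY; D -> GL; G -> e | YA; L -> h | LS; Y -> h | BD

No ε-productions.
No unit productions to eliminate.
TERM: introduce B -> e, A -> h and substitute in every rule of length ≥2.
BIN: S -> ALY becomes S -> AC, C -> LY; Y -> BGL becomes Y -> BD, D -> GL.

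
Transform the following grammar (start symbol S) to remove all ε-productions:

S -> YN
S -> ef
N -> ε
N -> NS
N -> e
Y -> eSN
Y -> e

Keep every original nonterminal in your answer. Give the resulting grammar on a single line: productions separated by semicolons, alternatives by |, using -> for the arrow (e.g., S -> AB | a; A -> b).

S -> Y | YN | ef; N -> S | e | NS; Y -> e | eS | eSN

Nullable set: {N}.
S -> YN: N nullable, giving Y | YN.
Drop N -> ε.
N -> NS: N nullable, giving NS | S.
Y -> eSN: N nullable, giving eS | eSN.
Unchanged (no nullable symbols): S -> ef; N -> e; Y -> e.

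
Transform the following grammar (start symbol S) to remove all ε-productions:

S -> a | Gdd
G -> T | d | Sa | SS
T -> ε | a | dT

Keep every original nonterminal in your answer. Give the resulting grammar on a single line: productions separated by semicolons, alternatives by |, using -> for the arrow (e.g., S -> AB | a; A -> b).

S -> a | dd | Gdd; G -> T | d | SS | Sa; T -> a | d | dT

Nullable set: {G, T}.
S -> Gdd: G nullable, giving Gdd | dd.
G -> T: T nullable, giving T.
Drop T -> ε.
T -> dT: T nullable, giving d | dT.
Unchanged (no nullable symbols): S -> a; G -> SS; G -> Sa; G -> d; T -> a.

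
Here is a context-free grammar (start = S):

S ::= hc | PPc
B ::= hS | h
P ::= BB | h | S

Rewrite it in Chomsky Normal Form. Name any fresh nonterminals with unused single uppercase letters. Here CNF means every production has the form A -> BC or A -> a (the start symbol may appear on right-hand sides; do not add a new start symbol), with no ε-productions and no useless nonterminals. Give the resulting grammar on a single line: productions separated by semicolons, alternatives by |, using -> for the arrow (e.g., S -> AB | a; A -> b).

S -> AC | PE; A -> h; B -> h | AS; C -> c; D -> PC; E -> PC; P -> h | AC | BB | PD

No ε-productions.
After unit-elimination: S -> hc | PPc; B -> h | hS; P -> h | BB | hc | PPc.
TERM: introduce C -> c, A -> h and substitute in every rule of length ≥2.
BIN: P -> PPC becomes P -> PD, D -> PC; S -> PPC becomes S -> PE, E -> PC.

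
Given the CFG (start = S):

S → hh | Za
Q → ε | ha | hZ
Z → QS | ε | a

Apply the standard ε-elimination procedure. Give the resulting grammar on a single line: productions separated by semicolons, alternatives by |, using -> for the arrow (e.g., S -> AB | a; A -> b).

Nullable set: {Q, Z}.
S -> Za: Z nullable, giving Za | a.
Drop Q -> ε.
Q -> hZ: Z nullable, giving h | hZ.
Drop Z -> ε.
Z -> QS: Q nullable, giving QS | S.
Unchanged (no nullable symbols): S -> hh; Q -> ha; Z -> a.

S -> a | Za | hh; Q -> h | hZ | ha; Z -> S | a | QS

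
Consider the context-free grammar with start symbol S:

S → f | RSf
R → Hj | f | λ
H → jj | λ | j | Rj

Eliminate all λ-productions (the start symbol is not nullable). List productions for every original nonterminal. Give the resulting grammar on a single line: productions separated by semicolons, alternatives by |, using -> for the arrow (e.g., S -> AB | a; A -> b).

S -> f | Sf | RSf; H -> j | Rj | jj; R -> f | j | Hj

Nullable set: {H, R}.
S -> RSf: R nullable, giving RSf | Sf.
Drop H -> λ.
H -> Rj: R nullable, giving Rj | j.
Drop R -> λ.
R -> Hj: H nullable, giving Hj | j.
Unchanged (no nullable symbols): S -> f; H -> j; H -> jj; R -> f.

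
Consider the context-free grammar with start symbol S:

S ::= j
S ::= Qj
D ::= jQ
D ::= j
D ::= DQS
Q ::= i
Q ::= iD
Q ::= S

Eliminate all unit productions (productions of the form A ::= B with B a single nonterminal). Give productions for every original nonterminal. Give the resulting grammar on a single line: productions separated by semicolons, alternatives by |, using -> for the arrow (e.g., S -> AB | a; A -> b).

Unit productions: Q->S.
Unit pairs (A ⇒* B via units): (Q,S).
S: inherits non-unit rules of {S} → Qj | j.
D: inherits non-unit rules of {D} → DQS | j | jQ.
Q: inherits non-unit rules of {Q, S} → Qj | i | iD | j.

S -> j | Qj; D -> j | jQ | DQS; Q -> i | j | Qj | iD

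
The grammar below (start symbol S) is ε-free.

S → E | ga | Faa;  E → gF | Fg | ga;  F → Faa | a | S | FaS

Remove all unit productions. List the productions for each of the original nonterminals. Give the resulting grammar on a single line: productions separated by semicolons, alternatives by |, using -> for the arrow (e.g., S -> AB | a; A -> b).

S -> Fg | gF | ga | Faa; E -> Fg | gF | ga; F -> a | Fg | gF | ga | FaS | Faa

Unit productions: F->S, S->E.
Unit pairs (A ⇒* B via units): (F,E), (F,S), (S,E).
S: inherits non-unit rules of {E, S} → Faa | Fg | gF | ga.
E: inherits non-unit rules of {E} → Fg | gF | ga.
F: inherits non-unit rules of {E, F, S} → FaS | Faa | Fg | a | gF | ga.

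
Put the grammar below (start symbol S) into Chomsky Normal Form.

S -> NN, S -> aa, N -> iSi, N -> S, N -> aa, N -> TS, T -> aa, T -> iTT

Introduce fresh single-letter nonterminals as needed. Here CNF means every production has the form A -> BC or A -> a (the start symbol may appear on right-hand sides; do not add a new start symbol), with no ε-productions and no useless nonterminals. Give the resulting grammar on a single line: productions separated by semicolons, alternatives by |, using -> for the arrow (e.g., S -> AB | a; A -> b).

S -> AA | NN; A -> a; B -> i; C -> SB; D -> TT; N -> AA | BC | NN | TS; T -> AA | BD

No ε-productions.
After unit-elimination: S -> NN | aa; N -> NN | TS | aa | iSi; T -> aa | iTT.
TERM: introduce A -> a, B -> i and substitute in every rule of length ≥2.
BIN: N -> BSB becomes N -> BC, C -> SB; T -> BTT becomes T -> BD, D -> TT.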